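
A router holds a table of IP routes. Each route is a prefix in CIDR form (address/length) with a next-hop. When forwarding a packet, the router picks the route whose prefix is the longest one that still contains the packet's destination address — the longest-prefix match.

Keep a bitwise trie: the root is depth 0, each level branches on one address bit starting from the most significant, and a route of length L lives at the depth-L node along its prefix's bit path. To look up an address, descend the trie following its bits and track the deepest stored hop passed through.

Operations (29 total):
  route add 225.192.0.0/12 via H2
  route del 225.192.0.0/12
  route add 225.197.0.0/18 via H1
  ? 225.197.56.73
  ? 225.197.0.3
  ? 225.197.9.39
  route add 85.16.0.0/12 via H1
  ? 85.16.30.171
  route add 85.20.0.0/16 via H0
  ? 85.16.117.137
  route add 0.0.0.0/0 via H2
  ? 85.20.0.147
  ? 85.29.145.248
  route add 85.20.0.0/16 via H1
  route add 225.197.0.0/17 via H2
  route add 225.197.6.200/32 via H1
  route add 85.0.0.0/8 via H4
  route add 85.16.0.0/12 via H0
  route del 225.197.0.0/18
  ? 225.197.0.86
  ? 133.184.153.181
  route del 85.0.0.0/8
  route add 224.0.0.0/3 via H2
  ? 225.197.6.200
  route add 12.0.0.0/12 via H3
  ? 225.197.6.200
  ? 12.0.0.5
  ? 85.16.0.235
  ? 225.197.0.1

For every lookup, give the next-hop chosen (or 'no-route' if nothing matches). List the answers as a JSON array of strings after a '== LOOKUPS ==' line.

Trace:
  add 225.192.0.0/12 -> H2 at depth 12
  del 225.192.0.0/12 (clear depth 12)
  add 225.197.0.0/18 -> H1 at depth 18
  Q 225.197.56.73: descend 111000011100010100 ; hops seen [H1] ; pick H1
  Q 225.197.0.3: descend 111000011100010100 ; hops seen [H1] ; pick H1
  Q 225.197.9.39: descend 111000011100010100 ; hops seen [H1] ; pick H1
  add 85.16.0.0/12 -> H1 at depth 12
  Q 85.16.30.171: descend 010101010001 ; hops seen [H1] ; pick H1
  add 85.20.0.0/16 -> H0 at depth 16
  Q 85.16.117.137: descend 0101010100010 ; hops seen [H1] ; pick H1
  add 0.0.0.0/0 -> H2 at depth 0
  Q 85.20.0.147: descend 0101010100010100 ; hops seen [H2,H1,H0] ; pick H0
  Q 85.29.145.248: descend 010101010001 ; hops seen [H2,H1] ; pick H1
  add 85.20.0.0/16 -> H1 at depth 16
  add 225.197.0.0/17 -> H2 at depth 17
  add 225.197.6.200/32 -> H1 at depth 32
  add 85.0.0.0/8 -> H4 at depth 8
  add 85.16.0.0/12 -> H0 at depth 12
  del 225.197.0.0/18 (clear depth 18)
  Q 225.197.0.86: descend 111000011100010100000 ; hops seen [H2,H2] ; pick H2
  Q 133.184.153.181: descend 1 ; hops seen [H2] ; pick H2
  del 85.0.0.0/8 (clear depth 8)
  add 224.0.0.0/3 -> H2 at depth 3
  Q 225.197.6.200: descend 11100001110001010000011011001000 ; hops seen [H2,H2,H2,H1] ; pick H1
  add 12.0.0.0/12 -> H3 at depth 12
  Q 225.197.6.200: descend 11100001110001010000011011001000 ; hops seen [H2,H2,H2,H1] ; pick H1
  Q 12.0.0.5: descend 000011000000 ; hops seen [H2,H3] ; pick H3
  Q 85.16.0.235: descend 0101010100010 ; hops seen [H2,H0] ; pick H0
  Q 225.197.0.1: descend 111000011100010100000 ; hops seen [H2,H2,H2] ; pick H2

== LOOKUPS ==
["H1","H1","H1","H1","H1","H0","H1","H2","H2","H1","H1","H3","H0","H2"]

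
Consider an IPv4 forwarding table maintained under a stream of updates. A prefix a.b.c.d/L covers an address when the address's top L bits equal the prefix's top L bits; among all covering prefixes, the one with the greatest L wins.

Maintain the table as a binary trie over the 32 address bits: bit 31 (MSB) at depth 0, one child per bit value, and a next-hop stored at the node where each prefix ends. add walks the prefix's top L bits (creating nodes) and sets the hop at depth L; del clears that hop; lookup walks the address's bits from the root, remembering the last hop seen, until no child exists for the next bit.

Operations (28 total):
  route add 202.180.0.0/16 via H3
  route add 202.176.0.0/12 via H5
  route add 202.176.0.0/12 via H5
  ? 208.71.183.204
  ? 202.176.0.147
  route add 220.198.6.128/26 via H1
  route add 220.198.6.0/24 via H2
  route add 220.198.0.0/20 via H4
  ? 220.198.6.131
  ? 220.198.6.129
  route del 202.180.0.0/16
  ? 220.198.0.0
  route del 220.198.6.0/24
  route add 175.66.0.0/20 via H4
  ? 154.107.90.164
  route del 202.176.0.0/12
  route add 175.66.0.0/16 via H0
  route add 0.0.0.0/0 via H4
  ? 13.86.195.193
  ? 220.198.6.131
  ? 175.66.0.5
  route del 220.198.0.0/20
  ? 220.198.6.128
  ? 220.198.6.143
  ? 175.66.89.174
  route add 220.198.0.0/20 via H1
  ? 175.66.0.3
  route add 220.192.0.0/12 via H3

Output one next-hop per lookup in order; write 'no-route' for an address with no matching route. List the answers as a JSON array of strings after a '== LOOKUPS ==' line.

Trace:
  + 202.180.0.0/16 (H3) depth=16
  + 202.176.0.0/12 (H5) depth=12
  + 202.176.0.0/12 (H5) depth=12
  lookup 208.71.183.204: bits 110 walk d0:-→d1:-→d2:-→d3:- -> no-route
  lookup 202.176.0.147: bits 1100101010110 walk d0:-→d1:-→d2:-→d3:-→d4:-→d5:-→d6:-→d7:-→d8:-→d9:-→d10:-→d11:-→d12:H5→d13:- -> H5
  + 220.198.6.128/26 (H1) depth=26
  + 220.198.6.0/24 (H2) depth=24
  + 220.198.0.0/20 (H4) depth=20
  lookup 220.198.6.131: bits 11011100110001100000011010 walk d0:-→d1:-→d2:-→d3:-→d4:-→d5:-→d6:-→d7:-→d8:-→d9:-→d10:-→d11:-→d12:-→d13:-→d14:-→d15:-→d16:-→d17:-→d18:-→d19:-→d20:H4→d21:-→d22:-→d23:-→d24:H2→d25:-→d26:H1 -> H1
  lookup 220.198.6.129: bits 11011100110001100000011010 walk d0:-→d1:-→d2:-→d3:-→d4:-→d5:-→d6:-→d7:-→d8:-→d9:-→d10:-→d11:-→d12:-→d13:-→d14:-→d15:-→d16:-→d17:-→d18:-→d19:-→d20:H4→d21:-→d22:-→d23:-→d24:H2→d25:-→d26:H1 -> H1
  del 202.180.0.0/16 (clear depth 16)
  lookup 220.198.0.0: bits 110111001100011000000 walk d0:-→d1:-→d2:-→d3:-→d4:-→d5:-→d6:-→d7:-→d8:-→d9:-→d10:-→d11:-→d12:-→d13:-→d14:-→d15:-→d16:-→d17:-→d18:-→d19:-→d20:H4→d21:- -> H4
  del 220.198.6.0/24 (clear depth 24)
  + 175.66.0.0/20 (H4) depth=20
  lookup 154.107.90.164: bits 10 walk d0:-→d1:-→d2:- -> no-route
  del 202.176.0.0/12 (clear depth 12)
  + 175.66.0.0/16 (H0) depth=16
  + 0.0.0.0/0 (H4) depth=0
  lookup 13.86.195.193: bits ε walk d0:H4 -> H4
  lookup 220.198.6.131: bits 11011100110001100000011010 walk d0:H4→d1:-→d2:-→d3:-→d4:-→d5:-→d6:-→d7:-→d8:-→d9:-→d10:-→d11:-→d12:-→d13:-→d14:-→d15:-→d16:-→d17:-→d18:-→d19:-→d20:H4→d21:-→d22:-→d23:-→d24:-→d25:-→d26:H1 -> H1
  lookup 175.66.0.5: bits 10101111010000100000 walk d0:H4→d1:-→d2:-→d3:-→d4:-→d5:-→d6:-→d7:-→d8:-→d9:-→d10:-→d11:-→d12:-→d13:-→d14:-→d15:-→d16:H0→d17:-→d18:-→d19:-→d20:H4 -> H4
  del 220.198.0.0/20 (clear depth 20)
  lookup 220.198.6.128: bits 11011100110001100000011010 walk d0:H4→d1:-→d2:-→d3:-→d4:-→d5:-→d6:-→d7:-→d8:-→d9:-→d10:-→d11:-→d12:-→d13:-→d14:-→d15:-→d16:-→d17:-→d18:-→d19:-→d20:-→d21:-→d22:-→d23:-→d24:-→d25:-→d26:H1 -> H1
  lookup 220.198.6.143: bits 11011100110001100000011010 walk d0:H4→d1:-→d2:-→d3:-→d4:-→d5:-→d6:-→d7:-→d8:-→d9:-→d10:-→d11:-→d12:-→d13:-→d14:-→d15:-→d16:-→d17:-→d18:-→d19:-→d20:-→d21:-→d22:-→d23:-→d24:-→d25:-→d26:H1 -> H1
  lookup 175.66.89.174: bits 10101111010000100 walk d0:H4→d1:-→d2:-→d3:-→d4:-→d5:-→d6:-→d7:-→d8:-→d9:-→d10:-→d11:-→d12:-→d13:-→d14:-→d15:-→d16:H0→d17:- -> H0
  + 220.198.0.0/20 (H1) depth=20
  lookup 175.66.0.3: bits 10101111010000100000 walk d0:H4→d1:-→d2:-→d3:-→d4:-→d5:-→d6:-→d7:-→d8:-→d9:-→d10:-→d11:-→d12:-→d13:-→d14:-→d15:-→d16:H0→d17:-→d18:-→d19:-→d20:H4 -> H4
  + 220.192.0.0/12 (H3) depth=12

== LOOKUPS ==
["no-route","H5","H1","H1","H4","no-route","H4","H1","H4","H1","H1","H0","H4"]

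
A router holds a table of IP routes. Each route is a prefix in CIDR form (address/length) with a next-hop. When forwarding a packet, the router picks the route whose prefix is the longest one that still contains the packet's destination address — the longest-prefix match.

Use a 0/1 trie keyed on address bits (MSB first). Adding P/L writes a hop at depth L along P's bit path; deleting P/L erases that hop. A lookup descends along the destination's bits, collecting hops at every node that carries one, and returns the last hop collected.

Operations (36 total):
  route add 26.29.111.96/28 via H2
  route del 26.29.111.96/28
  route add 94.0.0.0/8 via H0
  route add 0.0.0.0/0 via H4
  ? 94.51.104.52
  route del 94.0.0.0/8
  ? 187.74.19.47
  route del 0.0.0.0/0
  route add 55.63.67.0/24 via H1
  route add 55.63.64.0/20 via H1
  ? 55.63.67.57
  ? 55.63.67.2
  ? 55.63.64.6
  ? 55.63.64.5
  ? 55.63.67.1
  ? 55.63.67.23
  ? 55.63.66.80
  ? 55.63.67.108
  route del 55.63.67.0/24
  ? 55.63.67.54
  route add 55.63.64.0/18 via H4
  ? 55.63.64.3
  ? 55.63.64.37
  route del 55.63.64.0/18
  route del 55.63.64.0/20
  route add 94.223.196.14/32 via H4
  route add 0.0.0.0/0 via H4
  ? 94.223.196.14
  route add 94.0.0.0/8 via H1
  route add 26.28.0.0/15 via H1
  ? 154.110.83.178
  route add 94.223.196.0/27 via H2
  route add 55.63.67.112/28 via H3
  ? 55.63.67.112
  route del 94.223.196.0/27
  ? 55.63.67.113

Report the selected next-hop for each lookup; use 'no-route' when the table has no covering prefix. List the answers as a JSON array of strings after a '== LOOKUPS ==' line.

Apply in order:
  add 26.29.111.96/28 -> H2 at depth 28
  del 26.29.111.96/28 (clear depth 28)
  add 94.0.0.0/8 -> H0 at depth 8
  add 0.0.0.0/0 -> H4 at depth 0
  lookup 94.51.104.52: bits 01011110 walk d0:H4→d1:-→d2:-→d3:-→d4:-→d5:-→d6:-→d7:-→d8:H0 -> H0
  del 94.0.0.0/8 (clear depth 8)
  lookup 187.74.19.47: bits ε walk d0:H4 -> H4
  del 0.0.0.0/0 (clear depth 0)
  add 55.63.67.0/24 -> H1 at depth 24
  add 55.63.64.0/20 -> H1 at depth 20
  lookup 55.63.67.57: bits 001101110011111101000011 walk d0:-→d1:-→d2:-→d3:-→d4:-→d5:-→d6:-→d7:-→d8:-→d9:-→d10:-→d11:-→d12:-→d13:-→d14:-→d15:-→d16:-→d17:-→d18:-→d19:-→d20:H1→d21:-→d22:-→d23:-→d24:H1 -> H1
  lookup 55.63.67.2: bits 001101110011111101000011 walk d0:-→d1:-→d2:-→d3:-→d4:-→d5:-→d6:-→d7:-→d8:-→d9:-→d10:-→d11:-→d12:-→d13:-→d14:-→d15:-→d16:-→d17:-→d18:-→d19:-→d20:H1→d21:-→d22:-→d23:-→d24:H1 -> H1
  lookup 55.63.64.6: bits 0011011100111111010000 walk d0:-→d1:-→d2:-→d3:-→d4:-→d5:-→d6:-→d7:-→d8:-→d9:-→d10:-→d11:-→d12:-→d13:-→d14:-→d15:-→d16:-→d17:-→d18:-→d19:-→d20:H1→d21:-→d22:- -> H1
  lookup 55.63.64.5: bits 0011011100111111010000 walk d0:-→d1:-→d2:-→d3:-→d4:-→d5:-→d6:-→d7:-→d8:-→d9:-→d10:-→d11:-→d12:-→d13:-→d14:-→d15:-→d16:-→d17:-→d18:-→d19:-→d20:H1→d21:-→d22:- -> H1
  lookup 55.63.67.1: bits 001101110011111101000011 walk d0:-→d1:-→d2:-→d3:-→d4:-→d5:-→d6:-→d7:-→d8:-→d9:-→d10:-→d11:-→d12:-→d13:-→d14:-→d15:-→d16:-→d17:-→d18:-→d19:-→d20:H1→d21:-→d22:-→d23:-→d24:H1 -> H1
  lookup 55.63.67.23: bits 001101110011111101000011 walk d0:-→d1:-→d2:-→d3:-→d4:-→d5:-→d6:-→d7:-→d8:-→d9:-→d10:-→d11:-→d12:-→d13:-→d14:-→d15:-→d16:-→d17:-→d18:-→d19:-→d20:H1→d21:-→d22:-→d23:-→d24:H1 -> H1
  lookup 55.63.66.80: bits 00110111001111110100001 walk d0:-→d1:-→d2:-→d3:-→d4:-→d5:-→d6:-→d7:-→d8:-→d9:-→d10:-→d11:-→d12:-→d13:-→d14:-→d15:-→d16:-→d17:-→d18:-→d19:-→d20:H1→d21:-→d22:-→d23:- -> H1
  lookup 55.63.67.108: bits 001101110011111101000011 walk d0:-→d1:-→d2:-→d3:-→d4:-→d5:-→d6:-→d7:-→d8:-→d9:-→d10:-→d11:-→d12:-→d13:-→d14:-→d15:-→d16:-→d17:-→d18:-→d19:-→d20:H1→d21:-→d22:-→d23:-→d24:H1 -> H1
  del 55.63.67.0/24 (clear depth 24)
  lookup 55.63.67.54: bits 001101110011111101000011 walk d0:-→d1:-→d2:-→d3:-→d4:-→d5:-→d6:-→d7:-→d8:-→d9:-→d10:-→d11:-→d12:-→d13:-→d14:-→d15:-→d16:-→d17:-→d18:-→d19:-→d20:H1→d21:-→d22:-→d23:-→d24:- -> H1
  add 55.63.64.0/18 -> H4 at depth 18
  lookup 55.63.64.3: bits 0011011100111111010000 walk d0:-→d1:-→d2:-→d3:-→d4:-→d5:-→d6:-→d7:-→d8:-→d9:-→d10:-→d11:-→d12:-→d13:-→d14:-→d15:-→d16:-→d17:-→d18:H4→d19:-→d20:H1→d21:-→d22:- -> H1
  lookup 55.63.64.37: bits 0011011100111111010000 walk d0:-→d1:-→d2:-→d3:-→d4:-→d5:-→d6:-→d7:-→d8:-→d9:-→d10:-→d11:-→d12:-→d13:-→d14:-→d15:-→d16:-→d17:-→d18:H4→d19:-→d20:H1→d21:-→d22:- -> H1
  del 55.63.64.0/18 (clear depth 18)
  del 55.63.64.0/20 (clear depth 20)
  add 94.223.196.14/32 -> H4 at depth 32
  add 0.0.0.0/0 -> H4 at depth 0
  lookup 94.223.196.14: bits 01011110110111111100010000001110 walk d0:H4→d1:-→d2:-→d3:-→d4:-→d5:-→d6:-→d7:-→d8:-→d9:-→d10:-→d11:-→d12:-→d13:-→d14:-→d15:-→d16:-→d17:-→d18:-→d19:-→d20:-→d21:-→d22:-→d23:-→d24:-→d25:-→d26:-→d27:-→d28:-→d29:-→d30:-→d31:-→d32:H4 -> H4
  add 94.0.0.0/8 -> H1 at depth 8
  add 26.28.0.0/15 -> H1 at depth 15
  lookup 154.110.83.178: bits ε walk d0:H4 -> H4
  add 94.223.196.0/27 -> H2 at depth 27
  add 55.63.67.112/28 -> H3 at depth 28
  lookup 55.63.67.112: bits 0011011100111111010000110111 walk d0:H4→d1:-→d2:-→d3:-→d4:-→d5:-→d6:-→d7:-→d8:-→d9:-→d10:-→d11:-→d12:-→d13:-→d14:-→d15:-→d16:-→d17:-→d18:-→d19:-→d20:-→d21:-→d22:-→d23:-→d24:-→d25:-→d26:-→d27:-→d28:H3 -> H3
  del 94.223.196.0/27 (clear depth 27)
  lookup 55.63.67.113: bits 0011011100111111010000110111 walk d0:H4→d1:-→d2:-→d3:-→d4:-→d5:-→d6:-→d7:-→d8:-→d9:-→d10:-→d11:-→d12:-→d13:-→d14:-→d15:-→d16:-→d17:-→d18:-→d19:-→d20:-→d21:-→d22:-→d23:-→d24:-→d25:-→d26:-→d27:-→d28:H3 -> H3

== LOOKUPS ==
["H0","H4","H1","H1","H1","H1","H1","H1","H1","H1","H1","H1","H1","H4","H4","H3","H3"]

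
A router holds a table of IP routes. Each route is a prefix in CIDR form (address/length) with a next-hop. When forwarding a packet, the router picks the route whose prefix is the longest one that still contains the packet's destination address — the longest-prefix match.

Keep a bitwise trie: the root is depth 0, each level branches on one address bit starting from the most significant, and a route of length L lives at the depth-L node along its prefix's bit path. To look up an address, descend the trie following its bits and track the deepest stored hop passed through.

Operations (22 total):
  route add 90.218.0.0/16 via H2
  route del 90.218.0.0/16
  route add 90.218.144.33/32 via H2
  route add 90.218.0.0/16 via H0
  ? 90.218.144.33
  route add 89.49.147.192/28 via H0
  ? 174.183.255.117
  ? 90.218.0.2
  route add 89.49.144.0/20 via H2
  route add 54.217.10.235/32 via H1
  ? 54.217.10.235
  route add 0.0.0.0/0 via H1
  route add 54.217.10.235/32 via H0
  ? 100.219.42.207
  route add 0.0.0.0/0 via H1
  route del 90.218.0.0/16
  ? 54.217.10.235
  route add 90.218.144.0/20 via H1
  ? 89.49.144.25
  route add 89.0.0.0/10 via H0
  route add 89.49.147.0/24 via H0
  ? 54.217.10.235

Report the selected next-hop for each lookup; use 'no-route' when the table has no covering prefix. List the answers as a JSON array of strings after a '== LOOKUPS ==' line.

Apply in order:
  + 90.218.0.0/16 (H2) depth=16
  del 90.218.0.0/16 (clear depth 16)
  + 90.218.144.33/32 (H2) depth=32
  + 90.218.0.0/16 (H0) depth=16
  lookup 90.218.144.33: bits 01011010110110101001000000100001 walk d0:-→d1:-→d2:-→d3:-→d4:-→d5:-→d6:-→d7:-→d8:-→d9:-→d10:-→d11:-→d12:-→d13:-→d14:-→d15:-→d16:H0→d17:-→d18:-→d19:-→d20:-→d21:-→d22:-→d23:-→d24:-→d25:-→d26:-→d27:-→d28:-→d29:-→d30:-→d31:-→d32:H2 -> H2
  + 89.49.147.192/28 (H0) depth=28
  lookup 174.183.255.117: bits ε walk d0:- -> no-route
  lookup 90.218.0.2: bits 0101101011011010 walk d0:-→d1:-→d2:-→d3:-→d4:-→d5:-→d6:-→d7:-→d8:-→d9:-→d10:-→d11:-→d12:-→d13:-→d14:-→d15:-→d16:H0 -> H0
  + 89.49.144.0/20 (H2) depth=20
  + 54.217.10.235/32 (H1) depth=32
  lookup 54.217.10.235: bits 00110110110110010000101011101011 walk d0:-→d1:-→d2:-→d3:-→d4:-→d5:-→d6:-→d7:-→d8:-→d9:-→d10:-→d11:-→d12:-→d13:-→d14:-→d15:-→d16:-→d17:-→d18:-→d19:-→d20:-→d21:-→d22:-→d23:-→d24:-→d25:-→d26:-→d27:-→d28:-→d29:-→d30:-→d31:-→d32:H1 -> H1
  + 0.0.0.0/0 (H1) depth=0
  + 54.217.10.235/32 (H0) depth=32
  lookup 100.219.42.207: bits 01 walk d0:H1→d1:-→d2:- -> H1
  + 0.0.0.0/0 (H1) depth=0
  del 90.218.0.0/16 (clear depth 16)
  lookup 54.217.10.235: bits 00110110110110010000101011101011 walk d0:H1→d1:-→d2:-→d3:-→d4:-→d5:-→d6:-→d7:-→d8:-→d9:-→d10:-→d11:-→d12:-→d13:-→d14:-→d15:-→d16:-→d17:-→d18:-→d19:-→d20:-→d21:-→d22:-→d23:-→d24:-→d25:-→d26:-→d27:-→d28:-→d29:-→d30:-→d31:-→d32:H0 -> H0
  + 90.218.144.0/20 (H1) depth=20
  lookup 89.49.144.25: bits 0101100100110001100100 walk d0:H1→d1:-→d2:-→d3:-→d4:-→d5:-→d6:-→d7:-→d8:-→d9:-→d10:-→d11:-→d12:-→d13:-→d14:-→d15:-→d16:-→d17:-→d18:-→d19:-→d20:H2→d21:-→d22:- -> H2
  + 89.0.0.0/10 (H0) depth=10
  + 89.49.147.0/24 (H0) depth=24
  lookup 54.217.10.235: bits 00110110110110010000101011101011 walk d0:H1→d1:-→d2:-→d3:-→d4:-→d5:-→d6:-→d7:-→d8:-→d9:-→d10:-→d11:-→d12:-→d13:-→d14:-→d15:-→d16:-→d17:-→d18:-→d19:-→d20:-→d21:-→d22:-→d23:-→d24:-→d25:-→d26:-→d27:-→d28:-→d29:-→d30:-→d31:-→d32:H0 -> H0

== LOOKUPS ==
["H2","no-route","H0","H1","H1","H0","H2","H0"]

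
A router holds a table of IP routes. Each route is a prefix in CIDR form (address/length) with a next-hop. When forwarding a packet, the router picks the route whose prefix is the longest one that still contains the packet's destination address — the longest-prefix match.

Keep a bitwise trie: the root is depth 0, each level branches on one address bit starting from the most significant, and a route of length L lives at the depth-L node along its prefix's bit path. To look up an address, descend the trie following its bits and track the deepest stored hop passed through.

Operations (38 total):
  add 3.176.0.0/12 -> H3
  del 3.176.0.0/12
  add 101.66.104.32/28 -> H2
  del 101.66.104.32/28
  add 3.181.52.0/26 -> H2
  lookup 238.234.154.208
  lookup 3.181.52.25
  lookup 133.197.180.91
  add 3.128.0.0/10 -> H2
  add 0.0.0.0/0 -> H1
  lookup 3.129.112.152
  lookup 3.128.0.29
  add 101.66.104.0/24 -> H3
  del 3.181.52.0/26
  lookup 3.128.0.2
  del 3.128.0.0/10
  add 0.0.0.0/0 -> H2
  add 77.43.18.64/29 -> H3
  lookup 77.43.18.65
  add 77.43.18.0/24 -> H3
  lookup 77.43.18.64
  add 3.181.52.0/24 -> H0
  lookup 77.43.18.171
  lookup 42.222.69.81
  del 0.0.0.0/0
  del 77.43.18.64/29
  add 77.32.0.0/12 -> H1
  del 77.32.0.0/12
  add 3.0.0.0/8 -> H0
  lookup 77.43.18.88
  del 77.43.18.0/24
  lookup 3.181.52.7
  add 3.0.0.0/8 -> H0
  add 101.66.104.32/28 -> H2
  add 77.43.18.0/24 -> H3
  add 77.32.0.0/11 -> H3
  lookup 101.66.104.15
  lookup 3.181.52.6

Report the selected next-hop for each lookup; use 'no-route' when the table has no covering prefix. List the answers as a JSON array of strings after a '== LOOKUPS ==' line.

Process each operation:
  add 3.176.0.0/12 -> H3 at depth 12
  del 3.176.0.0/12 (clear depth 12)
  add 101.66.104.32/28 -> H2 at depth 28
  del 101.66.104.32/28 (clear depth 28)
  add 3.181.52.0/26 -> H2 at depth 26
  Q 238.234.154.208: descend ε ; hops seen [∅] ; pick no-route
  Q 3.181.52.25: descend 00000011101101010011010000 ; hops seen [H2] ; pick H2
  Q 133.197.180.91: descend ε ; hops seen [∅] ; pick no-route
  add 3.128.0.0/10 -> H2 at depth 10
  add 0.0.0.0/0 -> H1 at depth 0
  Q 3.129.112.152: descend 0000001110 ; hops seen [H1,H2] ; pick H2
  Q 3.128.0.29: descend 0000001110 ; hops seen [H1,H2] ; pick H2
  add 101.66.104.0/24 -> H3 at depth 24
  del 3.181.52.0/26 (clear depth 26)
  Q 3.128.0.2: descend 0000001110 ; hops seen [H1,H2] ; pick H2
  del 3.128.0.0/10 (clear depth 10)
  add 0.0.0.0/0 -> H2 at depth 0
  add 77.43.18.64/29 -> H3 at depth 29
  Q 77.43.18.65: descend 01001101001010110001001001000 ; hops seen [H2,H3] ; pick H3
  add 77.43.18.0/24 -> H3 at depth 24
  Q 77.43.18.64: descend 01001101001010110001001001000 ; hops seen [H2,H3,H3] ; pick H3
  add 3.181.52.0/24 -> H0 at depth 24
  Q 77.43.18.171: descend 010011010010101100010010 ; hops seen [H2,H3] ; pick H3
  Q 42.222.69.81: descend 00 ; hops seen [H2] ; pick H2
  del 0.0.0.0/0 (clear depth 0)
  del 77.43.18.64/29 (clear depth 29)
  add 77.32.0.0/12 -> H1 at depth 12
  del 77.32.0.0/12 (clear depth 12)
  add 3.0.0.0/8 -> H0 at depth 8
  Q 77.43.18.88: descend 010011010010101100010010010 ; hops seen [H3] ; pick H3
  del 77.43.18.0/24 (clear depth 24)
  Q 3.181.52.7: descend 00000011101101010011010000 ; hops seen [H0,H0] ; pick H0
  add 3.0.0.0/8 -> H0 at depth 8
  add 101.66.104.32/28 -> H2 at depth 28
  add 77.43.18.0/24 -> H3 at depth 24
  add 77.32.0.0/11 -> H3 at depth 11
  Q 101.66.104.15: descend 01100101010000100110100000 ; hops seen [H3] ; pick H3
  Q 3.181.52.6: descend 00000011101101010011010000 ; hops seen [H0,H0] ; pick H0

== LOOKUPS ==
["no-route","H2","no-route","H2","H2","H2","H3","H3","H3","H2","H3","H0","H3","H0"]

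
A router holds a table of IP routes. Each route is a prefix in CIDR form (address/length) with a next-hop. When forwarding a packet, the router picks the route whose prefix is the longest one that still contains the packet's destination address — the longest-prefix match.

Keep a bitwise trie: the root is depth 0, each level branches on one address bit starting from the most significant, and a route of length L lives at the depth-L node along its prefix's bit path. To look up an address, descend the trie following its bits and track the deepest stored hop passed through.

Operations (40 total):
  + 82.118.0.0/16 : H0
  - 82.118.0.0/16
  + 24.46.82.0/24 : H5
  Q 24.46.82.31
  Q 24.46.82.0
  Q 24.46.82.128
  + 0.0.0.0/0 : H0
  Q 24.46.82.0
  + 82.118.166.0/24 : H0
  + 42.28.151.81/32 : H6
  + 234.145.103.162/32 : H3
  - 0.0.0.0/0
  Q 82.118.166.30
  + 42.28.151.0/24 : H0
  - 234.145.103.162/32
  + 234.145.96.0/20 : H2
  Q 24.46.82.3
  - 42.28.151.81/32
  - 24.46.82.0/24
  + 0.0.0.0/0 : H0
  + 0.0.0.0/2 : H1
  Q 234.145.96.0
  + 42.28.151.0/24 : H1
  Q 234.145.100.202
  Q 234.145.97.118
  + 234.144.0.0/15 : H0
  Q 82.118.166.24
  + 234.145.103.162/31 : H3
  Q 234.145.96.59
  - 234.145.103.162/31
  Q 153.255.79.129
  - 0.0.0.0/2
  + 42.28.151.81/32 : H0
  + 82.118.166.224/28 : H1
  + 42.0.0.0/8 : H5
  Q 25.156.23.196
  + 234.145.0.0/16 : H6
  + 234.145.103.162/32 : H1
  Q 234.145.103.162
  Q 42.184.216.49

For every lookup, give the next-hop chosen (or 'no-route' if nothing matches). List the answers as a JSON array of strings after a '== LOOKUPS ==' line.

Trace:
  add 82.118.0.0/16 -> H0 at depth 16
  - 82.118.0.0/16 clear@16
  add 24.46.82.0/24 -> H5 at depth 24
  ? 24.46.82.31  path d0:-→d1:-→d2:-→d3:-→d4:-→d5:-→d6:-→d7:-→d8:-→d9:-→d10:-→d11:-→d12:-→d13:-→d14:-→d15:-→d16:-→d17:-→d18:-→d19:-→d20:-→d21:-→d22:-→d23:-→d24:H5  best=H5
  ? 24.46.82.0  path d0:-→d1:-→d2:-→d3:-→d4:-→d5:-→d6:-→d7:-→d8:-→d9:-→d10:-→d11:-→d12:-→d13:-→d14:-→d15:-→d16:-→d17:-→d18:-→d19:-→d20:-→d21:-→d22:-→d23:-→d24:H5  best=H5
  ? 24.46.82.128  path d0:-→d1:-→d2:-→d3:-→d4:-→d5:-→d6:-→d7:-→d8:-→d9:-→d10:-→d11:-→d12:-→d13:-→d14:-→d15:-→d16:-→d17:-→d18:-→d19:-→d20:-→d21:-→d22:-→d23:-→d24:H5  best=H5
  add 0.0.0.0/0 -> H0 at depth 0
  ? 24.46.82.0  path d0:H0→d1:-→d2:-→d3:-→d4:-→d5:-→d6:-→d7:-→d8:-→d9:-→d10:-→d11:-→d12:-→d13:-→d14:-→d15:-→d16:-→d17:-→d18:-→d19:-→d20:-→d21:-→d22:-→d23:-→d24:H5  best=H5
  add 82.118.166.0/24 -> H0 at depth 24
  add 42.28.151.81/32 -> H6 at depth 32
  add 234.145.103.162/32 -> H3 at depth 32
  - 0.0.0.0/0 clear@0
  ? 82.118.166.30  path d0:-→d1:-→d2:-→d3:-→d4:-→d5:-→d6:-→d7:-→d8:-→d9:-→d10:-→d11:-→d12:-→d13:-→d14:-→d15:-→d16:-→d17:-→d18:-→d19:-→d20:-→d21:-→d22:-→d23:-→d24:H0  best=H0
  add 42.28.151.0/24 -> H0 at depth 24
  - 234.145.103.162/32 clear@32
  add 234.145.96.0/20 -> H2 at depth 20
  ? 24.46.82.3  path d0:-→d1:-→d2:-→d3:-→d4:-→d5:-→d6:-→d7:-→d8:-→d9:-→d10:-→d11:-→d12:-→d13:-→d14:-→d15:-→d16:-→d17:-→d18:-→d19:-→d20:-→d21:-→d22:-→d23:-→d24:H5  best=H5
  - 42.28.151.81/32 clear@32
  - 24.46.82.0/24 clear@24
  add 0.0.0.0/0 -> H0 at depth 0
  add 0.0.0.0/2 -> H1 at depth 2
  ? 234.145.96.0  path d0:H0→d1:-→d2:-→d3:-→d4:-→d5:-→d6:-→d7:-→d8:-→d9:-→d10:-→d11:-→d12:-→d13:-→d14:-→d15:-→d16:-→d17:-→d18:-→d19:-→d20:H2→d21:-  best=H2
  add 42.28.151.0/24 -> H1 at depth 24
  ? 234.145.100.202  path d0:H0→d1:-→d2:-→d3:-→d4:-→d5:-→d6:-→d7:-→d8:-→d9:-→d10:-→d11:-→d12:-→d13:-→d14:-→d15:-→d16:-→d17:-→d18:-→d19:-→d20:H2→d21:-→d22:-  best=H2
  ? 234.145.97.118  path d0:H0→d1:-→d2:-→d3:-→d4:-→d5:-→d6:-→d7:-→d8:-→d9:-→d10:-→d11:-→d12:-→d13:-→d14:-→d15:-→d16:-→d17:-→d18:-→d19:-→d20:H2→d21:-  best=H2
  add 234.144.0.0/15 -> H0 at depth 15
  ? 82.118.166.24  path d0:H0→d1:-→d2:-→d3:-→d4:-→d5:-→d6:-→d7:-→d8:-→d9:-→d10:-→d11:-→d12:-→d13:-→d14:-→d15:-→d16:-→d17:-→d18:-→d19:-→d20:-→d21:-→d22:-→d23:-→d24:H0  best=H0
  add 234.145.103.162/31 -> H3 at depth 31
  ? 234.145.96.59  path d0:H0→d1:-→d2:-→d3:-→d4:-→d5:-→d6:-→d7:-→d8:-→d9:-→d10:-→d11:-→d12:-→d13:-→d14:-→d15:H0→d16:-→d17:-→d18:-→d19:-→d20:H2→d21:-  best=H2
  - 234.145.103.162/31 clear@31
  ? 153.255.79.129  path d0:H0→d1:-  best=H0
  - 0.0.0.0/2 clear@2
  add 42.28.151.81/32 -> H0 at depth 32
  add 82.118.166.224/28 -> H1 at depth 28
  add 42.0.0.0/8 -> H5 at depth 8
  ? 25.156.23.196  path d0:H0→d1:-→d2:-→d3:-→d4:-→d5:-→d6:-→d7:-  best=H0
  add 234.145.0.0/16 -> H6 at depth 16
  add 234.145.103.162/32 -> H1 at depth 32
  ? 234.145.103.162  path d0:H0→d1:-→d2:-→d3:-→d4:-→d5:-→d6:-→d7:-→d8:-→d9:-→d10:-→d11:-→d12:-→d13:-→d14:-→d15:H0→d16:H6→d17:-→d18:-→d19:-→d20:H2→d21:-→d22:-→d23:-→d24:-→d25:-→d26:-→d27:-→d28:-→d29:-→d30:-→d31:-→d32:H1  best=H1
  ? 42.184.216.49  path d0:H0→d1:-→d2:-→d3:-→d4:-→d5:-→d6:-→d7:-→d8:H5  best=H5

== LOOKUPS ==
["H5","H5","H5","H5","H0","H5","H2","H2","H2","H0","H2","H0","H0","H1","H5"]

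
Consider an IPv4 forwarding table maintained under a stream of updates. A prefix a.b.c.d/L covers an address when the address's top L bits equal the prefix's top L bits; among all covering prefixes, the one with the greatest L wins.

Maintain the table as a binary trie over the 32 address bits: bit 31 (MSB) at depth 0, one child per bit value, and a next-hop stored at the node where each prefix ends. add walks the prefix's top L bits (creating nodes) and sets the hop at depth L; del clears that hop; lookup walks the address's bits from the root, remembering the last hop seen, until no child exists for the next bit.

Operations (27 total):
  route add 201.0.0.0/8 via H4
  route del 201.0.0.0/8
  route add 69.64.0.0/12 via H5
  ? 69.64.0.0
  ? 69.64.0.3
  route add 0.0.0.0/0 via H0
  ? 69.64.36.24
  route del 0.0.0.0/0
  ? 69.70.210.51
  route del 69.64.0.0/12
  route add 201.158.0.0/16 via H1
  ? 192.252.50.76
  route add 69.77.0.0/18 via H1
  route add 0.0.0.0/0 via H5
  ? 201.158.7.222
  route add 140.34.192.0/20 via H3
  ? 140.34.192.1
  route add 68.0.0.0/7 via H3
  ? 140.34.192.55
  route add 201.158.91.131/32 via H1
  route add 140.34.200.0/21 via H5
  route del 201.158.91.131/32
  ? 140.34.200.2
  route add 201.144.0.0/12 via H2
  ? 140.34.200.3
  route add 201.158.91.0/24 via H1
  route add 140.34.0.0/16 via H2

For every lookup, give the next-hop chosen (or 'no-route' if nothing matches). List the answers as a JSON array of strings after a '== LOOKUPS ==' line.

Process each operation:
  + 201.0.0.0/8 (H4) depth=8
  - 201.0.0.0/8 clear@8
  + 69.64.0.0/12 (H5) depth=12
  lookup 69.64.0.0: bits 010001010100 walk d0:-→d1:-→d2:-→d3:-→d4:-→d5:-→d6:-→d7:-→d8:-→d9:-→d10:-→d11:-→d12:H5 -> H5
  lookup 69.64.0.3: bits 010001010100 walk d0:-→d1:-→d2:-→d3:-→d4:-→d5:-→d6:-→d7:-→d8:-→d9:-→d10:-→d11:-→d12:H5 -> H5
  + 0.0.0.0/0 (H0) depth=0
  lookup 69.64.36.24: bits 010001010100 walk d0:H0→d1:-→d2:-→d3:-→d4:-→d5:-→d6:-→d7:-→d8:-→d9:-→d10:-→d11:-→d12:H5 -> H5
  - 0.0.0.0/0 clear@0
  lookup 69.70.210.51: bits 010001010100 walk d0:-→d1:-→d2:-→d3:-→d4:-→d5:-→d6:-→d7:-→d8:-→d9:-→d10:-→d11:-→d12:H5 -> H5
  - 69.64.0.0/12 clear@12
  + 201.158.0.0/16 (H1) depth=16
  lookup 192.252.50.76: bits 1100 walk d0:-→d1:-→d2:-→d3:-→d4:- -> no-route
  + 69.77.0.0/18 (H1) depth=18
  + 0.0.0.0/0 (H5) depth=0
  lookup 201.158.7.222: bits 1100100110011110 walk d0:H5→d1:-→d2:-→d3:-→d4:-→d5:-→d6:-→d7:-→d8:-→d9:-→d10:-→d11:-→d12:-→d13:-→d14:-→d15:-→d16:H1 -> H1
  + 140.34.192.0/20 (H3) depth=20
  lookup 140.34.192.1: bits 10001100001000101100 walk d0:H5→d1:-→d2:-→d3:-→d4:-→d5:-→d6:-→d7:-→d8:-→d9:-→d10:-→d11:-→d12:-→d13:-→d14:-→d15:-→d16:-→d17:-→d18:-→d19:-→d20:H3 -> H3
  + 68.0.0.0/7 (H3) depth=7
  lookup 140.34.192.55: bits 10001100001000101100 walk d0:H5→d1:-→d2:-→d3:-→d4:-→d5:-→d6:-→d7:-→d8:-→d9:-→d10:-→d11:-→d12:-→d13:-→d14:-→d15:-→d16:-→d17:-→d18:-→d19:-→d20:H3 -> H3
  + 201.158.91.131/32 (H1) depth=32
  + 140.34.200.0/21 (H5) depth=21
  - 201.158.91.131/32 clear@32
  lookup 140.34.200.2: bits 100011000010001011001 walk d0:H5→d1:-→d2:-→d3:-→d4:-→d5:-→d6:-→d7:-→d8:-→d9:-→d10:-→d11:-→d12:-→d13:-→d14:-→d15:-→d16:-→d17:-→d18:-→d19:-→d20:H3→d21:H5 -> H5
  + 201.144.0.0/12 (H2) depth=12
  lookup 140.34.200.3: bits 100011000010001011001 walk d0:H5→d1:-→d2:-→d3:-→d4:-→d5:-→d6:-→d7:-→d8:-→d9:-→d10:-→d11:-→d12:-→d13:-→d14:-→d15:-→d16:-→d17:-→d18:-→d19:-→d20:H3→d21:H5 -> H5
  + 201.158.91.0/24 (H1) depth=24
  + 140.34.0.0/16 (H2) depth=16

== LOOKUPS ==
["H5","H5","H5","H5","no-route","H1","H3","H3","H5","H5"]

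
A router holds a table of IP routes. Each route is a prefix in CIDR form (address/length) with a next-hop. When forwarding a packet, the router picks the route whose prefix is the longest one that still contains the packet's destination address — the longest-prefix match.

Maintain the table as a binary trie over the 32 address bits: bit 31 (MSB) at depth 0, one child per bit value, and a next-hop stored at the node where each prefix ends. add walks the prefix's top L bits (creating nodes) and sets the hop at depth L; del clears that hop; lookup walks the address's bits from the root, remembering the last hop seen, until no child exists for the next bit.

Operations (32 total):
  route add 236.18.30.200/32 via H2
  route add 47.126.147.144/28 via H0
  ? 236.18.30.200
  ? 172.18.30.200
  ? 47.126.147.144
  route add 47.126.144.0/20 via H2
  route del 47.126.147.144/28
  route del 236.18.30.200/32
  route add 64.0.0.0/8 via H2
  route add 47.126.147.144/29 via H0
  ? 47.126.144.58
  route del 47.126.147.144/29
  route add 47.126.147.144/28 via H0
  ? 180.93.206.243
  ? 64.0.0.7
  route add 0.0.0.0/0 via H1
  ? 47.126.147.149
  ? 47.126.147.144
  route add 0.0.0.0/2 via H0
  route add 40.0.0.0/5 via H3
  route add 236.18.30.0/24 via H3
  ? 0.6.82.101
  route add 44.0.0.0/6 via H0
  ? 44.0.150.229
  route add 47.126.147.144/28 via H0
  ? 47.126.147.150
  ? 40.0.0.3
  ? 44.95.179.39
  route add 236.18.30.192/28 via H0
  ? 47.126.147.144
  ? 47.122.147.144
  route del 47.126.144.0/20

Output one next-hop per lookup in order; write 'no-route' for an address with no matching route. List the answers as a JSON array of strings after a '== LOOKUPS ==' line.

Process each operation:
  + 236.18.30.200/32 (H2) depth=32
  + 47.126.147.144/28 (H0) depth=28
  Q 236.18.30.200: descend 11101100000100100001111011001000 ; hops seen [H2] ; pick H2
  Q 172.18.30.200: descend 1 ; hops seen [∅] ; pick no-route
  Q 47.126.147.144: descend 0010111101111110100100111001 ; hops seen [H0] ; pick H0
  + 47.126.144.0/20 (H2) depth=20
  del 47.126.147.144/28 (clear depth 28)
  del 236.18.30.200/32 (clear depth 32)
  + 64.0.0.0/8 (H2) depth=8
  + 47.126.147.144/29 (H0) depth=29
  Q 47.126.144.58: descend 0010111101111110100100 ; hops seen [H2] ; pick H2
  del 47.126.147.144/29 (clear depth 29)
  + 47.126.147.144/28 (H0) depth=28
  Q 180.93.206.243: descend 1 ; hops seen [∅] ; pick no-route
  Q 64.0.0.7: descend 01000000 ; hops seen [H2] ; pick H2
  + 0.0.0.0/0 (H1) depth=0
  Q 47.126.147.149: descend 00101111011111101001001110010 ; hops seen [H1,H2,H0] ; pick H0
  Q 47.126.147.144: descend 00101111011111101001001110010 ; hops seen [H1,H2,H0] ; pick H0
  + 0.0.0.0/2 (H0) depth=2
  + 40.0.0.0/5 (H3) depth=5
  + 236.18.30.0/24 (H3) depth=24
  Q 0.6.82.101: descend 00 ; hops seen [H1,H0] ; pick H0
  + 44.0.0.0/6 (H0) depth=6
  Q 44.0.150.229: descend 001011 ; hops seen [H1,H0,H3,H0] ; pick H0
  + 47.126.147.144/28 (H0) depth=28
  Q 47.126.147.150: descend 00101111011111101001001110010 ; hops seen [H1,H0,H3,H0,H2,H0] ; pick H0
  Q 40.0.0.3: descend 00101 ; hops seen [H1,H0,H3] ; pick H3
  Q 44.95.179.39: descend 001011 ; hops seen [H1,H0,H3,H0] ; pick H0
  + 236.18.30.192/28 (H0) depth=28
  Q 47.126.147.144: descend 00101111011111101001001110010 ; hops seen [H1,H0,H3,H0,H2,H0] ; pick H0
  Q 47.122.147.144: descend 0010111101111 ; hops seen [H1,H0,H3,H0] ; pick H0
  del 47.126.144.0/20 (clear depth 20)

== LOOKUPS ==
["H2","no-route","H0","H2","no-route","H2","H0","H0","H0","H0","H0","H3","H0","H0","H0"]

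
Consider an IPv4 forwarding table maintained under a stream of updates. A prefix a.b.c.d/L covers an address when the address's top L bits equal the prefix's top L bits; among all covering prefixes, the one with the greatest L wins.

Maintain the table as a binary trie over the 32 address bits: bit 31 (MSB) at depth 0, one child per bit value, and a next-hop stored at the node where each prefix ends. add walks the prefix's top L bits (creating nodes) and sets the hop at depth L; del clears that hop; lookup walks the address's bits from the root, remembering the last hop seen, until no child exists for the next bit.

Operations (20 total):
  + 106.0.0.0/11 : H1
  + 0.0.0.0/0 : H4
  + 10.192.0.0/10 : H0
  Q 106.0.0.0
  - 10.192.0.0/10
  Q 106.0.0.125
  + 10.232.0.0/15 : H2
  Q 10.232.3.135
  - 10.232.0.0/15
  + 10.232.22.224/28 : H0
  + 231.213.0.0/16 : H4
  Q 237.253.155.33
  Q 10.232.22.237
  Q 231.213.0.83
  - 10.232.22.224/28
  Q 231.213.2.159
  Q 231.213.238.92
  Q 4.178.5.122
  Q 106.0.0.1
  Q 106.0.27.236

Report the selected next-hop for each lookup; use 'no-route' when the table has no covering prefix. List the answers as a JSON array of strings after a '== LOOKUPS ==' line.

Process each operation:
  + 106.0.0.0/11 (H1) depth=11
  + 0.0.0.0/0 (H4) depth=0
  + 10.192.0.0/10 (H0) depth=10
  ? 106.0.0.0  path d0:H4→d1:-→d2:-→d3:-→d4:-→d5:-→d6:-→d7:-→d8:-→d9:-→d10:-→d11:H1  best=H1
  - 10.192.0.0/10 clear@10
  ? 106.0.0.125  path d0:H4→d1:-→d2:-→d3:-→d4:-→d5:-→d6:-→d7:-→d8:-→d9:-→d10:-→d11:H1  best=H1
  + 10.232.0.0/15 (H2) depth=15
  ? 10.232.3.135  path d0:H4→d1:-→d2:-→d3:-→d4:-→d5:-→d6:-→d7:-→d8:-→d9:-→d10:-→d11:-→d12:-→d13:-→d14:-→d15:H2  best=H2
  - 10.232.0.0/15 clear@15
  + 10.232.22.224/28 (H0) depth=28
  + 231.213.0.0/16 (H4) depth=16
  ? 237.253.155.33  path d0:H4→d1:-→d2:-→d3:-→d4:-  best=H4
  ? 10.232.22.237  path d0:H4→d1:-→d2:-→d3:-→d4:-→d5:-→d6:-→d7:-→d8:-→d9:-→d10:-→d11:-→d12:-→d13:-→d14:-→d15:-→d16:-→d17:-→d18:-→d19:-→d20:-→d21:-→d22:-→d23:-→d24:-→d25:-→d26:-→d27:-→d28:H0  best=H0
  ? 231.213.0.83  path d0:H4→d1:-→d2:-→d3:-→d4:-→d5:-→d6:-→d7:-→d8:-→d9:-→d10:-→d11:-→d12:-→d13:-→d14:-→d15:-→d16:H4  best=H4
  - 10.232.22.224/28 clear@28
  ? 231.213.2.159  path d0:H4→d1:-→d2:-→d3:-→d4:-→d5:-→d6:-→d7:-→d8:-→d9:-→d10:-→d11:-→d12:-→d13:-→d14:-→d15:-→d16:H4  best=H4
  ? 231.213.238.92  path d0:H4→d1:-→d2:-→d3:-→d4:-→d5:-→d6:-→d7:-→d8:-→d9:-→d10:-→d11:-→d12:-→d13:-→d14:-→d15:-→d16:H4  best=H4
  ? 4.178.5.122  path d0:H4→d1:-→d2:-→d3:-→d4:-  best=H4
  ? 106.0.0.1  path d0:H4→d1:-→d2:-→d3:-→d4:-→d5:-→d6:-→d7:-→d8:-→d9:-→d10:-→d11:H1  best=H1
  ? 106.0.27.236  path d0:H4→d1:-→d2:-→d3:-→d4:-→d5:-→d6:-→d7:-→d8:-→d9:-→d10:-→d11:H1  best=H1

== LOOKUPS ==
["H1","H1","H2","H4","H0","H4","H4","H4","H4","H1","H1"]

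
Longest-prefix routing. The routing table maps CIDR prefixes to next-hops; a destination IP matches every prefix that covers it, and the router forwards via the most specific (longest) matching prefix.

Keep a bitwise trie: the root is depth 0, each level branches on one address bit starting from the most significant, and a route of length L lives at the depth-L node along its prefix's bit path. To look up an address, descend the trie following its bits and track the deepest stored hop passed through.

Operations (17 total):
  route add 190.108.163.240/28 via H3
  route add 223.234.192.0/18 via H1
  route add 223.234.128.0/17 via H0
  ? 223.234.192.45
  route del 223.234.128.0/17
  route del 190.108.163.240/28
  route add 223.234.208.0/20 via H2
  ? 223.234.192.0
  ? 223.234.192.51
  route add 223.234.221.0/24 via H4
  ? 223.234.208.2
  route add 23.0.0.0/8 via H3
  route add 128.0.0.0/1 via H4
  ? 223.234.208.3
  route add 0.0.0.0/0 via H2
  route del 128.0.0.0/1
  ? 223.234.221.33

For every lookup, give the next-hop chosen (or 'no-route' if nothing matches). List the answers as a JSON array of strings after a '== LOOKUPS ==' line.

Process each operation:
  add 190.108.163.240/28 -> H3 at depth 28
  add 223.234.192.0/18 -> H1 at depth 18
  add 223.234.128.0/17 -> H0 at depth 17
  ? 223.234.192.45  path d0:-→d1:-→d2:-→d3:-→d4:-→d5:-→d6:-→d7:-→d8:-→d9:-→d10:-→d11:-→d12:-→d13:-→d14:-→d15:-→d16:-→d17:H0→d18:H1  best=H1
  del 223.234.128.0/17 (clear depth 17)
  del 190.108.163.240/28 (clear depth 28)
  add 223.234.208.0/20 -> H2 at depth 20
  ? 223.234.192.0  path d0:-→d1:-→d2:-→d3:-→d4:-→d5:-→d6:-→d7:-→d8:-→d9:-→d10:-→d11:-→d12:-→d13:-→d14:-→d15:-→d16:-→d17:-→d18:H1→d19:-  best=H1
  ? 223.234.192.51  path d0:-→d1:-→d2:-→d3:-→d4:-→d5:-→d6:-→d7:-→d8:-→d9:-→d10:-→d11:-→d12:-→d13:-→d14:-→d15:-→d16:-→d17:-→d18:H1→d19:-  best=H1
  add 223.234.221.0/24 -> H4 at depth 24
  ? 223.234.208.2  path d0:-→d1:-→d2:-→d3:-→d4:-→d5:-→d6:-→d7:-→d8:-→d9:-→d10:-→d11:-→d12:-→d13:-→d14:-→d15:-→d16:-→d17:-→d18:H1→d19:-→d20:H2  best=H2
  add 23.0.0.0/8 -> H3 at depth 8
  add 128.0.0.0/1 -> H4 at depth 1
  ? 223.234.208.3  path d0:-→d1:H4→d2:-→d3:-→d4:-→d5:-→d6:-→d7:-→d8:-→d9:-→d10:-→d11:-→d12:-→d13:-→d14:-→d15:-→d16:-→d17:-→d18:H1→d19:-→d20:H2  best=H2
  add 0.0.0.0/0 -> H2 at depth 0
  del 128.0.0.0/1 (clear depth 1)
  ? 223.234.221.33  path d0:H2→d1:-→d2:-→d3:-→d4:-→d5:-→d6:-→d7:-→d8:-→d9:-→d10:-→d11:-→d12:-→d13:-→d14:-→d15:-→d16:-→d17:-→d18:H1→d19:-→d20:H2→d21:-→d22:-→d23:-→d24:H4  best=H4

== LOOKUPS ==
["H1","H1","H1","H2","H2","H4"]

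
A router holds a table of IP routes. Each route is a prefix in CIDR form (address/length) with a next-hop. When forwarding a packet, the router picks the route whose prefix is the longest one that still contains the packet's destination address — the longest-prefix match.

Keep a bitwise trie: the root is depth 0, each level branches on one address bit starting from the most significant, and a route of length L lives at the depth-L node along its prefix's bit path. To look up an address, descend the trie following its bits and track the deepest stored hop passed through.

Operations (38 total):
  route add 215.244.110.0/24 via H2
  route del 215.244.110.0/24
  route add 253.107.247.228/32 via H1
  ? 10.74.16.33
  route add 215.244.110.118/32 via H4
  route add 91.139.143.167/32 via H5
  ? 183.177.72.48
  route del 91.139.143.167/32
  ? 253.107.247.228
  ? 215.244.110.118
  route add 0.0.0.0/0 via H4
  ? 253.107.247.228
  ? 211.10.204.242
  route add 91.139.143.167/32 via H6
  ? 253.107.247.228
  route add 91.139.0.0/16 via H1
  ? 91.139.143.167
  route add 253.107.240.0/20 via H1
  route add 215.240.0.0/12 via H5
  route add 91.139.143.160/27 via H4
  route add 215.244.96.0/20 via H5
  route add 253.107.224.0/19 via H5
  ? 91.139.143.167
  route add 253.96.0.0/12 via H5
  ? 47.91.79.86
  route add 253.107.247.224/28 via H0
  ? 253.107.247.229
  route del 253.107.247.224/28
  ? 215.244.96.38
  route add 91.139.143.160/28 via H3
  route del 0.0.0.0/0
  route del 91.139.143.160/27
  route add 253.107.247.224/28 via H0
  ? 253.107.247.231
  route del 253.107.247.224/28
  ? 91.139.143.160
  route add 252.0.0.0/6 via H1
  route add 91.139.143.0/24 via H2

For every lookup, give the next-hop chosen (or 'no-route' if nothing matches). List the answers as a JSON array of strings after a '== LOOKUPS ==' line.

Trace:
  add 215.244.110.0/24 -> H2 at depth 24
  del 215.244.110.0/24 (clear depth 24)
  add 253.107.247.228/32 -> H1 at depth 32
  ? 10.74.16.33  path d0:-  best=no-route
  add 215.244.110.118/32 -> H4 at depth 32
  add 91.139.143.167/32 -> H5 at depth 32
  ? 183.177.72.48  path d0:-→d1:-  best=no-route
  del 91.139.143.167/32 (clear depth 32)
  ? 253.107.247.228  path d0:-→d1:-→d2:-→d3:-→d4:-→d5:-→d6:-→d7:-→d8:-→d9:-→d10:-→d11:-→d12:-→d13:-→d14:-→d15:-→d16:-→d17:-→d18:-→d19:-→d20:-→d21:-→d22:-→d23:-→d24:-→d25:-→d26:-→d27:-→d28:-→d29:-→d30:-→d31:-→d32:H1  best=H1
  ? 215.244.110.118  path d0:-→d1:-→d2:-→d3:-→d4:-→d5:-→d6:-→d7:-→d8:-→d9:-→d10:-→d11:-→d12:-→d13:-→d14:-→d15:-→d16:-→d17:-→d18:-→d19:-→d20:-→d21:-→d22:-→d23:-→d24:-→d25:-→d26:-→d27:-→d28:-→d29:-→d30:-→d31:-→d32:H4  best=H4
  add 0.0.0.0/0 -> H4 at depth 0
  ? 253.107.247.228  path d0:H4→d1:-→d2:-→d3:-→d4:-→d5:-→d6:-→d7:-→d8:-→d9:-→d10:-→d11:-→d12:-→d13:-→d14:-→d15:-→d16:-→d17:-→d18:-→d19:-→d20:-→d21:-→d22:-→d23:-→d24:-→d25:-→d26:-→d27:-→d28:-→d29:-→d30:-→d31:-→d32:H1  best=H1
  ? 211.10.204.242  path d0:H4→d1:-→d2:-→d3:-→d4:-→d5:-  best=H4
  add 91.139.143.167/32 -> H6 at depth 32
  ? 253.107.247.228  path d0:H4→d1:-→d2:-→d3:-→d4:-→d5:-→d6:-→d7:-→d8:-→d9:-→d10:-→d11:-→d12:-→d13:-→d14:-→d15:-→d16:-→d17:-→d18:-→d19:-→d20:-→d21:-→d22:-→d23:-→d24:-→d25:-→d26:-→d27:-→d28:-→d29:-→d30:-→d31:-→d32:H1  best=H1
  add 91.139.0.0/16 -> H1 at depth 16
  ? 91.139.143.167  path d0:H4→d1:-→d2:-→d3:-→d4:-→d5:-→d6:-→d7:-→d8:-→d9:-→d10:-→d11:-→d12:-→d13:-→d14:-→d15:-→d16:H1→d17:-→d18:-→d19:-→d20:-→d21:-→d22:-→d23:-→d24:-→d25:-→d26:-→d27:-→d28:-→d29:-→d30:-→d31:-→d32:H6  best=H6
  add 253.107.240.0/20 -> H1 at depth 20
  add 215.240.0.0/12 -> H5 at depth 12
  add 91.139.143.160/27 -> H4 at depth 27
  add 215.244.96.0/20 -> H5 at depth 20
  add 253.107.224.0/19 -> H5 at depth 19
  ? 91.139.143.167  path d0:H4→d1:-→d2:-→d3:-→d4:-→d5:-→d6:-→d7:-→d8:-→d9:-→d10:-→d11:-→d12:-→d13:-→d14:-→d15:-→d16:H1→d17:-→d18:-→d19:-→d20:-→d21:-→d22:-→d23:-→d24:-→d25:-→d26:-→d27:H4→d28:-→d29:-→d30:-→d31:-→d32:H6  best=H6
  add 253.96.0.0/12 -> H5 at depth 12
  ? 47.91.79.86  path d0:H4→d1:-  best=H4
  add 253.107.247.224/28 -> H0 at depth 28
  ? 253.107.247.229  path d0:H4→d1:-→d2:-→d3:-→d4:-→d5:-→d6:-→d7:-→d8:-→d9:-→d10:-→d11:-→d12:H5→d13:-→d14:-→d15:-→d16:-→d17:-→d18:-→d19:H5→d20:H1→d21:-→d22:-→d23:-→d24:-→d25:-→d26:-→d27:-→d28:H0→d29:-→d30:-→d31:-  best=H0
  del 253.107.247.224/28 (clear depth 28)
  ? 215.244.96.38  path d0:H4→d1:-→d2:-→d3:-→d4:-→d5:-→d6:-→d7:-→d8:-→d9:-→d10:-→d11:-→d12:H5→d13:-→d14:-→d15:-→d16:-→d17:-→d18:-→d19:-→d20:H5  best=H5
  add 91.139.143.160/28 -> H3 at depth 28
  del 0.0.0.0/0 (clear depth 0)
  del 91.139.143.160/27 (clear depth 27)
  add 253.107.247.224/28 -> H0 at depth 28
  ? 253.107.247.231  path d0:-→d1:-→d2:-→d3:-→d4:-→d5:-→d6:-→d7:-→d8:-→d9:-→d10:-→d11:-→d12:H5→d13:-→d14:-→d15:-→d16:-→d17:-→d18:-→d19:H5→d20:H1→d21:-→d22:-→d23:-→d24:-→d25:-→d26:-→d27:-→d28:H0→d29:-→d30:-  best=H0
  del 253.107.247.224/28 (clear depth 28)
  ? 91.139.143.160  path d0:-→d1:-→d2:-→d3:-→d4:-→d5:-→d6:-→d7:-→d8:-→d9:-→d10:-→d11:-→d12:-→d13:-→d14:-→d15:-→d16:H1→d17:-→d18:-→d19:-→d20:-→d21:-→d22:-→d23:-→d24:-→d25:-→d26:-→d27:-→d28:H3→d29:-  best=H3
  add 252.0.0.0/6 -> H1 at depth 6
  add 91.139.143.0/24 -> H2 at depth 24

== LOOKUPS ==
["no-route","no-route","H1","H4","H1","H4","H1","H6","H6","H4","H0","H5","H0","H3"]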